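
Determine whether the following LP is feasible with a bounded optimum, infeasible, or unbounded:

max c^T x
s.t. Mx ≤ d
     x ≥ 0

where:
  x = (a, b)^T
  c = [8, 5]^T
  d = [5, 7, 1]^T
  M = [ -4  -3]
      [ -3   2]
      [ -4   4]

Unbounded (objective can increase without bound)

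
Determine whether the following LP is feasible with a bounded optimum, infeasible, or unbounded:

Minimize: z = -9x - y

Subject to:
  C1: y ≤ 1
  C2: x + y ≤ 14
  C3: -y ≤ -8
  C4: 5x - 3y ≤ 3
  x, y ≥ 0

Infeasible (no feasible solution exists)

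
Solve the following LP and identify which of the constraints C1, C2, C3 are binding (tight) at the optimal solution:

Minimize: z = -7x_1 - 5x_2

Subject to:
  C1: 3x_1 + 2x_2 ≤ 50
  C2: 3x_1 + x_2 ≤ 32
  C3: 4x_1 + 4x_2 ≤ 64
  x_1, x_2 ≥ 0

At x_1 = 8, x_2 = 8, compute slack b - a·x for each constraint:
  C1: 50 − 40 = 10  (slack)
  C2: 32 − 32 = 0  (binding)
  C3: 64 − 64 = 0  (binding)

Optimal: x_1 = 8, x_2 = 8
Binding: C2, C3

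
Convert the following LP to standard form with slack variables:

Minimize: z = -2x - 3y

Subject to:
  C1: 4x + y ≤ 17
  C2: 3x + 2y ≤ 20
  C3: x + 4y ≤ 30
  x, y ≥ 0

min z = -2x - 3y

s.t.
  4x + y + s1 = 17
  3x + 2y + s2 = 20
  x + 4y + s3 = 30
  x, y, s1, s2, s3 ≥ 0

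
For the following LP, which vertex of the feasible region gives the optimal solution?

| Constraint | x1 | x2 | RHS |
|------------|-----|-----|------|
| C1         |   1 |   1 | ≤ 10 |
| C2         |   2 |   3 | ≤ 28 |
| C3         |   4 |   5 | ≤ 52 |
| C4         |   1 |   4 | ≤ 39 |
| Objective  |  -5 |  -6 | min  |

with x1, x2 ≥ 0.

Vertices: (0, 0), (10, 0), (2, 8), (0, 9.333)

Evaluate the objective at each vertex of the feasible region:
  z(0, 0) = 0
  z(10, 0) = -50
  z(2, 8) = -58  ←
  z(0, 9.333) = -56
The minimum is at x1 = 2, x2 = 8.

(2, 8)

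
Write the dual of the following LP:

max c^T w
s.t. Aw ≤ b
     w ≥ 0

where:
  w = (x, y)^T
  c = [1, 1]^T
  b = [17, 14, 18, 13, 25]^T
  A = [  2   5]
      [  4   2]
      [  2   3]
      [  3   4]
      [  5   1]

Primal max cᵀx s.t. Ax ≤ b, x ≥ 0  →  Dual min bᵀy s.t. Aᵀy ≥ c, y ≥ 0.

Minimize: z = 17y1 + 14y2 + 18y3 + 13y4 + 25y5

Subject to:
  2y1 + 4y2 + 2y3 + 3y4 + 5y5 ≥ 1
  5y1 + 2y2 + 3y3 + 4y4 + y5 ≥ 1
  y1, y2, y3, y4, y5 ≥ 0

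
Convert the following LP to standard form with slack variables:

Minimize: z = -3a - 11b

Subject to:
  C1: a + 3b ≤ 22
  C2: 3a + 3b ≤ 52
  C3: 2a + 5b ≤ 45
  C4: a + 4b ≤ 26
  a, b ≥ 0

min z = -3a - 11b

s.t.
  a + 3b + s1 = 22
  3a + 3b + s2 = 52
  2a + 5b + s3 = 45
  a + 4b + s4 = 26
  a, b, s1, s2, s3, s4 ≥ 0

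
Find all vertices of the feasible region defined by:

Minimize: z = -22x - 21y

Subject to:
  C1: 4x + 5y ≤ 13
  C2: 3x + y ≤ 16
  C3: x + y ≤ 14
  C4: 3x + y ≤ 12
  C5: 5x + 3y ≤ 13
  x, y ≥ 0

(0, 0), (2.6, 0), (2, 1), (0, 2.6)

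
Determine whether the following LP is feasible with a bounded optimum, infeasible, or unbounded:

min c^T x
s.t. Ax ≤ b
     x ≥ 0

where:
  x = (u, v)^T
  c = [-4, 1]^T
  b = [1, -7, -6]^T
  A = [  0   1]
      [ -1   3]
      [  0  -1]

Infeasible (no feasible solution exists)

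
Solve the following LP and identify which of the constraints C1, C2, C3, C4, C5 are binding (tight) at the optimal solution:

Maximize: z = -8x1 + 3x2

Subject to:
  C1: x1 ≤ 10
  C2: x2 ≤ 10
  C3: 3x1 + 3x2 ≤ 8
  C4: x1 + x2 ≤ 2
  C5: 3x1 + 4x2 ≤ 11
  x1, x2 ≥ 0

At x1 = 0, x2 = 2, compute slack b - a·x for each constraint:
  C1: 10 − 0 = 10  (slack)
  C2: 10 − 2 = 8  (slack)
  C3: 8 − 6 = 2  (slack)
  C4: 2 − 2 = 0  (binding)
  C5: 11 − 8 = 3  (slack)

Optimal: x1 = 0, x2 = 2
Binding: C4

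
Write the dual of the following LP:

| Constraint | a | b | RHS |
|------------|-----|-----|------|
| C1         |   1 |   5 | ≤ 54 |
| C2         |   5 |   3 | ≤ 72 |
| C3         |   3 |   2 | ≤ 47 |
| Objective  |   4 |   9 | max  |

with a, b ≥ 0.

Primal max cᵀx s.t. Ax ≤ b, x ≥ 0  →  Dual min bᵀy s.t. Aᵀy ≥ c, y ≥ 0.

Minimize: z = 54y1 + 72y2 + 47y3

Subject to:
  y1 + 5y2 + 3y3 ≥ 4
  5y1 + 3y2 + 2y3 ≥ 9
  y1, y2, y3 ≥ 0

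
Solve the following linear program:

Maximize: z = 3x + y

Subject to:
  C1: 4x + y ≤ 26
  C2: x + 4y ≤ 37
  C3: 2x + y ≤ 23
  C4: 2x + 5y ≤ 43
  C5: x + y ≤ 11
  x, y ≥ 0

Evaluate the objective at each vertex of the feasible region:
  z(0, 0) = 0
  z(6.5, 0) = 19.5
  z(5, 6) = 21  ←
  z(4, 7) = 19
  z(0, 8.6) = 8.6
The maximum is at x = 5, y = 6.

x = 5, y = 6, z = 21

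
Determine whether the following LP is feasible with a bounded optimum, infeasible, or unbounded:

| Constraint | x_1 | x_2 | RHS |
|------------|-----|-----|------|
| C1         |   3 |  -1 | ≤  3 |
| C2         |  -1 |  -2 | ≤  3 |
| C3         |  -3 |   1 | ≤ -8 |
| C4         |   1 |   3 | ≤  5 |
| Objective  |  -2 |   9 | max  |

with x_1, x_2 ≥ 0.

Infeasible (no feasible solution exists)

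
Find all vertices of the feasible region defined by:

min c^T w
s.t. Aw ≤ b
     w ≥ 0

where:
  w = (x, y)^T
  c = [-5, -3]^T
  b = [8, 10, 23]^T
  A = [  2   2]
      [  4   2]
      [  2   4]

(0, 0), (2.5, 0), (1, 3), (0, 4)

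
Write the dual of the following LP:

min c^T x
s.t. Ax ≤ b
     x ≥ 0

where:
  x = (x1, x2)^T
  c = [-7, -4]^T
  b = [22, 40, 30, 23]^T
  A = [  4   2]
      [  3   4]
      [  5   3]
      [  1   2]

Primal min cᵀx s.t. Ax ≤ b, x ≥ 0  →  Dual max −bᵀy s.t. Aᵀy ≥ −c, y ≥ 0.

Maximize: z = -22y1 - 40y2 - 30y3 - 23y4

Subject to:
  4y1 + 3y2 + 5y3 + y4 ≥ 7
  2y1 + 4y2 + 3y3 + 2y4 ≥ 4
  y1, y2, y3, y4 ≥ 0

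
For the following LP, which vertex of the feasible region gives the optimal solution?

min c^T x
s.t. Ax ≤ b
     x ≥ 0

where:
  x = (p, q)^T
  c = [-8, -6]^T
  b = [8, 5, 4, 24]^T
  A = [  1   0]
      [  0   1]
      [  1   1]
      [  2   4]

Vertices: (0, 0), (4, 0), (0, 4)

Evaluate the objective at each vertex of the feasible region:
  z(0, 0) = 0
  z(4, 0) = -32  ←
  z(0, 4) = -24
The minimum is at p = 4, q = 0.

(4, 0)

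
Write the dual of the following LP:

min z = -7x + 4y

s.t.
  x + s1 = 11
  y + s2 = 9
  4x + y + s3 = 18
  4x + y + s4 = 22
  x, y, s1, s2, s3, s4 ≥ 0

Primal min cᵀx s.t. Ax ≤ b, x ≥ 0  →  Dual max −bᵀy s.t. Aᵀy ≥ −c, y ≥ 0.

Maximize: z = -11y1 - 9y2 - 18y3 - 22y4

Subject to:
  y1 + 4y3 + 4y4 ≥ 7
  y2 + y3 + y4 ≥ -4
  y1, y2, y3, y4 ≥ 0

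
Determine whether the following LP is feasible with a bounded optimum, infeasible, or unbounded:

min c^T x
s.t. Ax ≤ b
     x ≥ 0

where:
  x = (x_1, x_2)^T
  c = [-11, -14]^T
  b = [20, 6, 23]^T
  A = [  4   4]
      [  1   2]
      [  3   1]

Feasible with a bounded optimal solution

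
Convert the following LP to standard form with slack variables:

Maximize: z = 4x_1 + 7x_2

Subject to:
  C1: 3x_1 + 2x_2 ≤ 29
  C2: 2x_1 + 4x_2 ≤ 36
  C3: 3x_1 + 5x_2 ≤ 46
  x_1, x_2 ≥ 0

max z = 4x_1 + 7x_2

s.t.
  3x_1 + 2x_2 + s1 = 29
  2x_1 + 4x_2 + s2 = 36
  3x_1 + 5x_2 + s3 = 46
  x_1, x_2, s1, s2, s3 ≥ 0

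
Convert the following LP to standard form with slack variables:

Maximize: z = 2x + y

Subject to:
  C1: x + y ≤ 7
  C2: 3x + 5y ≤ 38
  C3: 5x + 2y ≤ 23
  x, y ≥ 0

max z = 2x + y

s.t.
  x + y + s1 = 7
  3x + 5y + s2 = 38
  5x + 2y + s3 = 23
  x, y, s1, s2, s3 ≥ 0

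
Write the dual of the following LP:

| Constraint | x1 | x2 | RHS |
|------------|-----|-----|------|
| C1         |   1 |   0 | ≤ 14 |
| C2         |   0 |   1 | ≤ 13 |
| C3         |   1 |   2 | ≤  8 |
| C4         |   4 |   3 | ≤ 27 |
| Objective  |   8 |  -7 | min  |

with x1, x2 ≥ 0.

Primal min cᵀx s.t. Ax ≤ b, x ≥ 0  →  Dual max −bᵀy s.t. Aᵀy ≥ −c, y ≥ 0.

Maximize: z = -14y1 - 13y2 - 8y3 - 27y4

Subject to:
  y1 + y3 + 4y4 ≥ -8
  y2 + 2y3 + 3y4 ≥ 7
  y1, y2, y3, y4 ≥ 0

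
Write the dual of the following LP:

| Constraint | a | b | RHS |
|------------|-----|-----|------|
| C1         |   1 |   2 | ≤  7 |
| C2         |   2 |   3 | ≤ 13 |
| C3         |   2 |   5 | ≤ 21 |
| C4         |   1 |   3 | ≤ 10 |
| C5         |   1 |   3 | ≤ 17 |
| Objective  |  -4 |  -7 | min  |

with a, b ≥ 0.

Primal min cᵀx s.t. Ax ≤ b, x ≥ 0  →  Dual max −bᵀy s.t. Aᵀy ≥ −c, y ≥ 0.

Maximize: z = -7y1 - 13y2 - 21y3 - 10y4 - 17y5

Subject to:
  y1 + 2y2 + 2y3 + y4 + y5 ≥ 4
  2y1 + 3y2 + 5y3 + 3y4 + 3y5 ≥ 7
  y1, y2, y3, y4, y5 ≥ 0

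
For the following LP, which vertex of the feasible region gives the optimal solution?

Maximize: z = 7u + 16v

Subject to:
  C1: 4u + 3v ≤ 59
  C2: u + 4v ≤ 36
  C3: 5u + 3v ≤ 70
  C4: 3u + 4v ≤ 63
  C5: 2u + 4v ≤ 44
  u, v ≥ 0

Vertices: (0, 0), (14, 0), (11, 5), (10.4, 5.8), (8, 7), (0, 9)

Evaluate the objective at each vertex of the feasible region:
  z(0, 0) = 0
  z(14, 0) = 98
  z(11, 5) = 157
  z(10.4, 5.8) = 165.6
  z(8, 7) = 168  ←
  z(0, 9) = 144
The maximum is at u = 8, v = 7.

(8, 7)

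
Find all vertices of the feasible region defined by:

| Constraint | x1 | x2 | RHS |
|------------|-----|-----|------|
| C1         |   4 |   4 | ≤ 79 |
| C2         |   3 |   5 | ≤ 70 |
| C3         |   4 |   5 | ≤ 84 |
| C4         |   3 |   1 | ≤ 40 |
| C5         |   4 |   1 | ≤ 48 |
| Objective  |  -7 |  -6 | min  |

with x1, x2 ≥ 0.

(0, 0), (12, 0), (10, 8), (0, 14)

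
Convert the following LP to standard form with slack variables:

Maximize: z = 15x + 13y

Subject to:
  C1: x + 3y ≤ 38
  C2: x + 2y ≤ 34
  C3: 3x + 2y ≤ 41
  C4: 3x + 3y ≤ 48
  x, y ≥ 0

max z = 15x + 13y

s.t.
  x + 3y + s1 = 38
  x + 2y + s2 = 34
  3x + 2y + s3 = 41
  3x + 3y + s4 = 48
  x, y, s1, s2, s3, s4 ≥ 0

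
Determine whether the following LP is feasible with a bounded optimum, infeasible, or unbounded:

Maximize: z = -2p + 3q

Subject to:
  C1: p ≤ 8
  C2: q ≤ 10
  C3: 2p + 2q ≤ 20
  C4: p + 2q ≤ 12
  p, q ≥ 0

Feasible with a bounded optimal solution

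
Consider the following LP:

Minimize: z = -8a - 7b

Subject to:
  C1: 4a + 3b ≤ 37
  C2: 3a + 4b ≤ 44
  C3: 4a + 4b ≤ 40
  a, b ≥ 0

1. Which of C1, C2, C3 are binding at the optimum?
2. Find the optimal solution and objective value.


1. C1, C3
2. a = 7, b = 3, z = -77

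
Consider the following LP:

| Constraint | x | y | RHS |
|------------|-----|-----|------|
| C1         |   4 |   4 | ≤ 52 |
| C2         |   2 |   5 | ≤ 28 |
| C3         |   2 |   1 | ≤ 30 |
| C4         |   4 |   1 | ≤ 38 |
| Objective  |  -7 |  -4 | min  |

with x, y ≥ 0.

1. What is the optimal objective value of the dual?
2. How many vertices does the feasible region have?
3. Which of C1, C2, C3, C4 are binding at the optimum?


1. -71
2. 4
3. C2, C4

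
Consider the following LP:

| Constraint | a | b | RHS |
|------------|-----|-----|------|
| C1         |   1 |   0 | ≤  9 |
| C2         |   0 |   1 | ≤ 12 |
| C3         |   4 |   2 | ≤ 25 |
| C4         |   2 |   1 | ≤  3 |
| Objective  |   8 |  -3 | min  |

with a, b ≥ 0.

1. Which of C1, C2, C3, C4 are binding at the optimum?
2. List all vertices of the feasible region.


1. C4
2. (0, 0), (1.5, 0), (0, 3)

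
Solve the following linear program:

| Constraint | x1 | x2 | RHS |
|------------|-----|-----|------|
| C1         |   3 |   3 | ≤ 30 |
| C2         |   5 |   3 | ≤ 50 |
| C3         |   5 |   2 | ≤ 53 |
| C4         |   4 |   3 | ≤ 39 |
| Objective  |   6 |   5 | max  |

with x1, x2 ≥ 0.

Evaluate the objective at each vertex of the feasible region:
  z(0, 0) = 0
  z(9.75, 0) = 58.5
  z(9, 1) = 59  ←
  z(0, 10) = 50
The maximum is at x1 = 9, x2 = 1.

x1 = 9, x2 = 1, z = 59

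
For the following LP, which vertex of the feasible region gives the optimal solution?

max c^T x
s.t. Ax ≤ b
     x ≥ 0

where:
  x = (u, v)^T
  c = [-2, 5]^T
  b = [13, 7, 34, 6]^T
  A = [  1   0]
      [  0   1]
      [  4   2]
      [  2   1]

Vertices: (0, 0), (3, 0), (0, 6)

Evaluate the objective at each vertex of the feasible region:
  z(0, 0) = 0
  z(3, 0) = -6
  z(0, 6) = 30  ←
The maximum is at u = 0, v = 6.

(0, 6)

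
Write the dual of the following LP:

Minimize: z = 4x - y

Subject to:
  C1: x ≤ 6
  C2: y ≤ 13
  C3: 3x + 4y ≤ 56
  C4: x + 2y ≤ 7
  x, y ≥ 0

Primal min cᵀx s.t. Ax ≤ b, x ≥ 0  →  Dual max −bᵀy s.t. Aᵀy ≥ −c, y ≥ 0.

Maximize: z = -6y1 - 13y2 - 56y3 - 7y4

Subject to:
  y1 + 3y3 + y4 ≥ -4
  y2 + 4y3 + 2y4 ≥ 1
  y1, y2, y3, y4 ≥ 0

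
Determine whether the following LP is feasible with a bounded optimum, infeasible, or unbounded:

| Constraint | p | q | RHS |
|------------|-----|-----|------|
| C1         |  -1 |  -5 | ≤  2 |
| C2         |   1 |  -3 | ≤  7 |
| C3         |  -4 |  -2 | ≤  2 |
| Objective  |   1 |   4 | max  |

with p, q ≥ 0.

Unbounded (objective can increase without bound)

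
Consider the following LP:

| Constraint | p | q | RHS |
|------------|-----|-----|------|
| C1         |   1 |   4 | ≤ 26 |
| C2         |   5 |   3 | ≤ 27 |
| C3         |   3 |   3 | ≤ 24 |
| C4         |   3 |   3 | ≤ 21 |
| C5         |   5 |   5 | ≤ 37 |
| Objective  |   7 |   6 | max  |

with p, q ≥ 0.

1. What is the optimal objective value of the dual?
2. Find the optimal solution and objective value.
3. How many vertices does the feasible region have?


1. 45
2. p = 3, q = 4, z = 45
3. 5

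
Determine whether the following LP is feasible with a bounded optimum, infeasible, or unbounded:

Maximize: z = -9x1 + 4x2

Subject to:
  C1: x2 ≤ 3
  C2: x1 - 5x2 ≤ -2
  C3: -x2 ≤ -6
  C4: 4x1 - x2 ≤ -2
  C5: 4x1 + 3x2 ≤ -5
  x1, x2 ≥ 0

Infeasible (no feasible solution exists)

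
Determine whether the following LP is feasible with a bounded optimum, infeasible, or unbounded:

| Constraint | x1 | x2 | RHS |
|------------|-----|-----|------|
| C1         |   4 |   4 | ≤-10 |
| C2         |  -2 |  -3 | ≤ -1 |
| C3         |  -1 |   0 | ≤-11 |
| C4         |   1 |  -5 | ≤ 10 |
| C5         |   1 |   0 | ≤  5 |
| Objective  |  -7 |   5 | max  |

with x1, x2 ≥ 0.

Infeasible (no feasible solution exists)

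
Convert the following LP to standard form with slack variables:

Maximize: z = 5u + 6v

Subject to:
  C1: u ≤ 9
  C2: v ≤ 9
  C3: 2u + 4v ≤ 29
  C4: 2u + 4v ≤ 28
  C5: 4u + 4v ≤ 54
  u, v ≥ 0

max z = 5u + 6v

s.t.
  u + s1 = 9
  v + s2 = 9
  2u + 4v + s3 = 29
  2u + 4v + s4 = 28
  4u + 4v + s5 = 54
  u, v, s1, s2, s3, s4, s5 ≥ 0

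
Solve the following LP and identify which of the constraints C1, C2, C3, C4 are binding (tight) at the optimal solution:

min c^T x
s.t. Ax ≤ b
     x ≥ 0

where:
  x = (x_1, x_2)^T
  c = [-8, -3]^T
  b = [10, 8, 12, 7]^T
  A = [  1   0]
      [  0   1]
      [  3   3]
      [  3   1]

At x_1 = 1.5, x_2 = 2.5, compute slack b - a·x for each constraint:
  C1: 10 − 1.5 = 8.5  (slack)
  C2: 8 − 2.5 = 5.5  (slack)
  C3: 12 − 12 = 0  (binding)
  C4: 7 − 7 = 0  (binding)

Optimal: x_1 = 1.5, x_2 = 2.5
Binding: C3, C4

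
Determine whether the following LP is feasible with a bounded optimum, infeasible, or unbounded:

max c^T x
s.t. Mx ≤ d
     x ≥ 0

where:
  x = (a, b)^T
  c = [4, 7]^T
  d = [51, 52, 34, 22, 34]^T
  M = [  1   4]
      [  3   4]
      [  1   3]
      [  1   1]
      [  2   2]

Feasible with a bounded optimal solution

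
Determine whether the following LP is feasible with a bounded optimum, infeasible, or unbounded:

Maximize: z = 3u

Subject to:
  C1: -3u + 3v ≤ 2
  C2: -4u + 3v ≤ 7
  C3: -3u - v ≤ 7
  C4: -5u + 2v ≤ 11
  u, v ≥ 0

Unbounded (objective can increase without bound)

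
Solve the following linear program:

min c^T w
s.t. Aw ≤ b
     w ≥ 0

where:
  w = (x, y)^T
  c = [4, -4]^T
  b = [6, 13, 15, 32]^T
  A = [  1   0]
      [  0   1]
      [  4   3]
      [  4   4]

Evaluate the objective at each vertex of the feasible region:
  z(0, 0) = 0
  z(3.75, 0) = 15
  z(0, 5) = -20  ←
The minimum is at x = 0, y = 5.

x = 0, y = 5, z = -20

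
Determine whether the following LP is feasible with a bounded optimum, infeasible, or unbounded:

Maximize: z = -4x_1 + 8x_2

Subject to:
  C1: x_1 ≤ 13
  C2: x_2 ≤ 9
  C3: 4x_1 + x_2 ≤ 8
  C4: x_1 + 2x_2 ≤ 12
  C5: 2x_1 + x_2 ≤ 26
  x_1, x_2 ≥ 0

Feasible with a bounded optimal solution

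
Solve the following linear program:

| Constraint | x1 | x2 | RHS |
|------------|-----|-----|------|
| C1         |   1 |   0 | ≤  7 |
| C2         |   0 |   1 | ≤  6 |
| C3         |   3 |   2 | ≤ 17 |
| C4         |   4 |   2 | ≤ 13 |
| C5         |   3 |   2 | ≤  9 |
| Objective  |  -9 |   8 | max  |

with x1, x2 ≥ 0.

Evaluate the objective at each vertex of the feasible region:
  z(0, 0) = 0
  z(3, 0) = -27
  z(0, 4.5) = 36  ←
The maximum is at x1 = 0, x2 = 4.5.

x1 = 0, x2 = 4.5, z = 36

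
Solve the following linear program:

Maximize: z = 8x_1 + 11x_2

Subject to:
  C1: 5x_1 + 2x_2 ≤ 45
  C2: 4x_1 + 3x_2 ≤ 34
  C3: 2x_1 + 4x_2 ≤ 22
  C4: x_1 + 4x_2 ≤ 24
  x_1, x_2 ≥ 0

Evaluate the objective at each vertex of the feasible region:
  z(0, 0) = 0
  z(8.5, 0) = 68
  z(7, 2) = 78  ←
  z(0, 5.5) = 60.5
The maximum is at x_1 = 7, x_2 = 2.

x_1 = 7, x_2 = 2, z = 78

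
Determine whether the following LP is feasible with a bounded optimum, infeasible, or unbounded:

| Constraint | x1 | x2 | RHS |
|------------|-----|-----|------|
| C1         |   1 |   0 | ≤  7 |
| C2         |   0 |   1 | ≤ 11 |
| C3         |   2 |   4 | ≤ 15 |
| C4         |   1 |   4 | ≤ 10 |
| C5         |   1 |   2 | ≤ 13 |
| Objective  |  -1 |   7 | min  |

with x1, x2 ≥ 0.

Feasible with a bounded optimal solution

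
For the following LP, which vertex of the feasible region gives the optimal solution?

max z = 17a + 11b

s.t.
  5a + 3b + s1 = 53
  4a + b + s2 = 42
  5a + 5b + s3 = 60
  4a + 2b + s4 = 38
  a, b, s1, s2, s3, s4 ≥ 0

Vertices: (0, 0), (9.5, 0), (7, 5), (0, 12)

Evaluate the objective at each vertex of the feasible region:
  z(0, 0) = 0
  z(9.5, 0) = 161.5
  z(7, 5) = 174  ←
  z(0, 12) = 132
The maximum is at a = 7, b = 5.

(7, 5)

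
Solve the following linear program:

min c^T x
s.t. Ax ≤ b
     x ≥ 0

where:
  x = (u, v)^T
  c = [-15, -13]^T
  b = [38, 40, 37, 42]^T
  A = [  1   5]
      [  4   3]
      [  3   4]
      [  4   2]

Evaluate the objective at each vertex of the feasible region:
  z(0, 0) = 0
  z(10, 0) = -150
  z(7, 4) = -157  ←
  z(3, 7) = -136
  z(0, 7.6) = -98.8
The minimum is at u = 7, v = 4.

u = 7, v = 4, z = -157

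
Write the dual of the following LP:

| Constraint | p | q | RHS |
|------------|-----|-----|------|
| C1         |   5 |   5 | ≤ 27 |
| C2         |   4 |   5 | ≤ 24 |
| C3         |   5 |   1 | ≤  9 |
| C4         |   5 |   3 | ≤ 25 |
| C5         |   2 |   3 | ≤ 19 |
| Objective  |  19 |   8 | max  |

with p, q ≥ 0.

Primal max cᵀx s.t. Ax ≤ b, x ≥ 0  →  Dual min bᵀy s.t. Aᵀy ≥ c, y ≥ 0.

Minimize: z = 27y1 + 24y2 + 9y3 + 25y4 + 19y5

Subject to:
  5y1 + 4y2 + 5y3 + 5y4 + 2y5 ≥ 19
  5y1 + 5y2 + y3 + 3y4 + 3y5 ≥ 8
  y1, y2, y3, y4, y5 ≥ 0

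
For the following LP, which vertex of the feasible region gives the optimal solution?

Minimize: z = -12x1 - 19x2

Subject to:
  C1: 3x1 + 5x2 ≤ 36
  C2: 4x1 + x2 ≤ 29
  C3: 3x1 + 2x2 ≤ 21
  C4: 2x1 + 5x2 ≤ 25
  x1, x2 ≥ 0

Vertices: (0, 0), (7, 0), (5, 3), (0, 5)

Evaluate the objective at each vertex of the feasible region:
  z(0, 0) = 0
  z(7, 0) = -84
  z(5, 3) = -117  ←
  z(0, 5) = -95
The minimum is at x1 = 5, x2 = 3.

(5, 3)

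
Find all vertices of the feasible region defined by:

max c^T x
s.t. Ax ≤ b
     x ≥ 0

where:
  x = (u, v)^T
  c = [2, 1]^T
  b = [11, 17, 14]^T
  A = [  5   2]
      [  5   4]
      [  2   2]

(0, 0), (2.2, 0), (1, 3), (0, 4.25)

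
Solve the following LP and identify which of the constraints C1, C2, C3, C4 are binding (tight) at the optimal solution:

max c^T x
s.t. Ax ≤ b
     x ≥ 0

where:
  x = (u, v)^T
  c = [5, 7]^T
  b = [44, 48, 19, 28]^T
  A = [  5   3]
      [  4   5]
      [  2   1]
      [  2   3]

At u = 2, v = 8, compute slack b - a·x for each constraint:
  C1: 44 − 34 = 10  (slack)
  C2: 48 − 48 = 0  (binding)
  C3: 19 − 12 = 7  (slack)
  C4: 28 − 28 = 0  (binding)

Optimal: u = 2, v = 8
Binding: C2, C4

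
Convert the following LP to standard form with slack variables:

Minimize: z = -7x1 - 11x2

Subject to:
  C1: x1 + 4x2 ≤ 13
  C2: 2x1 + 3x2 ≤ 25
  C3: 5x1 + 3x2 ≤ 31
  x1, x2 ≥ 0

min z = -7x1 - 11x2

s.t.
  x1 + 4x2 + s1 = 13
  2x1 + 3x2 + s2 = 25
  5x1 + 3x2 + s3 = 31
  x1, x2, s1, s2, s3 ≥ 0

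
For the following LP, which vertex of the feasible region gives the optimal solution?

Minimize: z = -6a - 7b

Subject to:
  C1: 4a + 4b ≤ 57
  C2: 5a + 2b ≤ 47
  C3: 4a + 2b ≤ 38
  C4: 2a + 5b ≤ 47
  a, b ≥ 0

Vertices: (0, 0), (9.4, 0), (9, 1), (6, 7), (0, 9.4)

Evaluate the objective at each vertex of the feasible region:
  z(0, 0) = 0
  z(9.4, 0) = -56.4
  z(9, 1) = -61
  z(6, 7) = -85  ←
  z(0, 9.4) = -65.8
The minimum is at a = 6, b = 7.

(6, 7)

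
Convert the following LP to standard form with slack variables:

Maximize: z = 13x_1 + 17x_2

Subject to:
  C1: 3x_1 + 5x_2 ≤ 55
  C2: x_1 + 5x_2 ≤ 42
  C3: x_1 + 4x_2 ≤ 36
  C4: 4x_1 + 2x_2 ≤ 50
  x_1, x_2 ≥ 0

max z = 13x_1 + 17x_2

s.t.
  3x_1 + 5x_2 + s1 = 55
  x_1 + 5x_2 + s2 = 42
  x_1 + 4x_2 + s3 = 36
  4x_1 + 2x_2 + s4 = 50
  x_1, x_2, s1, s2, s3, s4 ≥ 0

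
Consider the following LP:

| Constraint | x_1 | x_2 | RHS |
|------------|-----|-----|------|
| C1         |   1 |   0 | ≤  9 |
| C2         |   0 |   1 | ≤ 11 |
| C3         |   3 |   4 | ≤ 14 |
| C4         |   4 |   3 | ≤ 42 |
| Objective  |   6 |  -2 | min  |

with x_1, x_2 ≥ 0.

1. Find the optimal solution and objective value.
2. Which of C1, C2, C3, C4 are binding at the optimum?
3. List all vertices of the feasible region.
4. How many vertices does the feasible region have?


1. x_1 = 0, x_2 = 3.5, z = -7
2. C3
3. (0, 0), (4.667, 0), (0, 3.5)
4. 3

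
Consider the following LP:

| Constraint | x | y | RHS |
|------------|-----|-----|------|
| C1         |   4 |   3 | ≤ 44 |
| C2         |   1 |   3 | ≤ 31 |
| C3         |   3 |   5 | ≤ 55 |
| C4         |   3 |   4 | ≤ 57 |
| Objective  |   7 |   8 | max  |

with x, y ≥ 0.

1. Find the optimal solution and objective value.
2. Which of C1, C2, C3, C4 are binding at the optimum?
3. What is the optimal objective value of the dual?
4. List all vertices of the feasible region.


1. x = 5, y = 8, z = 99
2. C1, C3
3. 99
4. (0, 0), (11, 0), (5, 8), (2.5, 9.5), (0, 10.33)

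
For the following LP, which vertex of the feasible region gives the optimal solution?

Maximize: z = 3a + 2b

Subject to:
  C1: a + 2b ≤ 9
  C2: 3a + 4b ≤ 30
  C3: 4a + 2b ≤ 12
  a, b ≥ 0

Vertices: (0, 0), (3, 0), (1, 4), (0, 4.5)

Evaluate the objective at each vertex of the feasible region:
  z(0, 0) = 0
  z(3, 0) = 9
  z(1, 4) = 11  ←
  z(0, 4.5) = 9
The maximum is at a = 1, b = 4.

(1, 4)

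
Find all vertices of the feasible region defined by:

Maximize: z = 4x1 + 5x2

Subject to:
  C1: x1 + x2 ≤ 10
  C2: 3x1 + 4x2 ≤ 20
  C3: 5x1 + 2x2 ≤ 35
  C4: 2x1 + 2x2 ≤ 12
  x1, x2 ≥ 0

(0, 0), (6, 0), (4, 2), (0, 5)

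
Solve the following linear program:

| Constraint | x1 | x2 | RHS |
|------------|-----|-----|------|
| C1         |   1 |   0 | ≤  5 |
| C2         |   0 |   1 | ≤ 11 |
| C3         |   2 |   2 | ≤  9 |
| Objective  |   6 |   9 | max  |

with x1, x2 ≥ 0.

Evaluate the objective at each vertex of the feasible region:
  z(0, 0) = 0
  z(4.5, 0) = 27
  z(0, 4.5) = 40.5  ←
The maximum is at x1 = 0, x2 = 4.5.

x1 = 0, x2 = 4.5, z = 40.5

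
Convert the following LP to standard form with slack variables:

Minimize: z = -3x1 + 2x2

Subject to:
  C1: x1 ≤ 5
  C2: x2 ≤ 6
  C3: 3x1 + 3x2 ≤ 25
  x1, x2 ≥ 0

min z = -3x1 + 2x2

s.t.
  x1 + s1 = 5
  x2 + s2 = 6
  3x1 + 3x2 + s3 = 25
  x1, x2, s1, s2, s3 ≥ 0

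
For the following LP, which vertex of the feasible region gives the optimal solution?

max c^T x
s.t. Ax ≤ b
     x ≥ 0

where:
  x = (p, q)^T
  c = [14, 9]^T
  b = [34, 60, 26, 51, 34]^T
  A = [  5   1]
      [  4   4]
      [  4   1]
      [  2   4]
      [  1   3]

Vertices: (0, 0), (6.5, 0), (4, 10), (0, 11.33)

Evaluate the objective at each vertex of the feasible region:
  z(0, 0) = 0
  z(6.5, 0) = 91
  z(4, 10) = 146  ←
  z(0, 11.33) = 102
The maximum is at p = 4, q = 10.

(4, 10)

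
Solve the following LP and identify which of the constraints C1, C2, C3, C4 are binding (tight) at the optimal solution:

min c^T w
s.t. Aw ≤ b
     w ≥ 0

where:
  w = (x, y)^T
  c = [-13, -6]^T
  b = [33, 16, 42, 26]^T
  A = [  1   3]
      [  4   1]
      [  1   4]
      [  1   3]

At x = 2, y = 8, compute slack b - a·x for each constraint:
  C1: 33 − 26 = 7  (slack)
  C2: 16 − 16 = 0  (binding)
  C3: 42 − 34 = 8  (slack)
  C4: 26 − 26 = 0  (binding)

Optimal: x = 2, y = 8
Binding: C2, C4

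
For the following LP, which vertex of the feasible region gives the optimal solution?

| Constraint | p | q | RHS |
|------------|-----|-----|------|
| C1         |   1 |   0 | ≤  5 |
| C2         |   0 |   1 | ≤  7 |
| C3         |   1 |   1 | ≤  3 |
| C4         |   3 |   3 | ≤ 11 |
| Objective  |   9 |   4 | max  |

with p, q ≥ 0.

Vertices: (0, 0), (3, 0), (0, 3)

Evaluate the objective at each vertex of the feasible region:
  z(0, 0) = 0
  z(3, 0) = 27  ←
  z(0, 3) = 12
The maximum is at p = 3, q = 0.

(3, 0)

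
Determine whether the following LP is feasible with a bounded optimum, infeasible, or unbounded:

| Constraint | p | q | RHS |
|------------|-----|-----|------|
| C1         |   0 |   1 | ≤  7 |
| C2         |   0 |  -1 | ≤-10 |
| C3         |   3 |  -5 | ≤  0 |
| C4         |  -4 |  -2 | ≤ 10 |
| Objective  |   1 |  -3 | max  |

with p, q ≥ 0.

Infeasible (no feasible solution exists)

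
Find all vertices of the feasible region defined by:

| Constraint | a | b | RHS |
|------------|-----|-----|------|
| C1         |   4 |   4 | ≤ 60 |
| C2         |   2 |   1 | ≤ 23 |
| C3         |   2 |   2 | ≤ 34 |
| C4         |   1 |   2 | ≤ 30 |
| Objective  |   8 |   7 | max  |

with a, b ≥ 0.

(0, 0), (11.5, 0), (8, 7), (0, 15)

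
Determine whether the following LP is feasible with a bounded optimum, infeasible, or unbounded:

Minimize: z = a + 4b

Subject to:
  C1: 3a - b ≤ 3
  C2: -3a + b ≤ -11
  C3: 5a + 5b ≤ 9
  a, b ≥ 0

Infeasible (no feasible solution exists)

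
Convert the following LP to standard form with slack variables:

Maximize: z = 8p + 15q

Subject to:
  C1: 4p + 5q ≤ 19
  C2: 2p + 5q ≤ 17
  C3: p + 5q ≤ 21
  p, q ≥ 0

max z = 8p + 15q

s.t.
  4p + 5q + s1 = 19
  2p + 5q + s2 = 17
  p + 5q + s3 = 21
  p, q, s1, s2, s3 ≥ 0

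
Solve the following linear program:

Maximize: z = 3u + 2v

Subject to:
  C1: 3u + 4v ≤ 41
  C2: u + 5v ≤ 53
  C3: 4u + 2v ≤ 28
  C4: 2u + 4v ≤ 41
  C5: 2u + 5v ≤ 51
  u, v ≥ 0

Evaluate the objective at each vertex of the feasible region:
  z(0, 0) = 0
  z(7, 0) = 21
  z(3, 8) = 25  ←
  z(0.1429, 10.14) = 20.71
  z(0, 10.2) = 20.4
The maximum is at u = 3, v = 8.

u = 3, v = 8, z = 25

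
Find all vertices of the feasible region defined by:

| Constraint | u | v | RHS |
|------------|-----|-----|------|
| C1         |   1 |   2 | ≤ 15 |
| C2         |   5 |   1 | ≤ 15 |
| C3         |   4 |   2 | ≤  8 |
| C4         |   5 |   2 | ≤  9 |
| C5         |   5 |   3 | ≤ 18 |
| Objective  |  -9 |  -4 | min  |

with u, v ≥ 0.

(0, 0), (1.8, 0), (1, 2), (0, 4)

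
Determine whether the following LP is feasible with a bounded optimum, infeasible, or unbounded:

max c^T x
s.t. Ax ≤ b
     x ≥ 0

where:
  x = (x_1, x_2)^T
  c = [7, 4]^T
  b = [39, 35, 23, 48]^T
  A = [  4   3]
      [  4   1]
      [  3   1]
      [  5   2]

Feasible with a bounded optimal solution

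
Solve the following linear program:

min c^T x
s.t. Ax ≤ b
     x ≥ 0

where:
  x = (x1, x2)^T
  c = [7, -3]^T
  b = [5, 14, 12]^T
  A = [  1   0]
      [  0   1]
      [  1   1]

Evaluate the objective at each vertex of the feasible region:
  z(0, 0) = 0
  z(5, 0) = 35
  z(5, 7) = 14
  z(0, 12) = -36  ←
The minimum is at x1 = 0, x2 = 12.

x1 = 0, x2 = 12, z = -36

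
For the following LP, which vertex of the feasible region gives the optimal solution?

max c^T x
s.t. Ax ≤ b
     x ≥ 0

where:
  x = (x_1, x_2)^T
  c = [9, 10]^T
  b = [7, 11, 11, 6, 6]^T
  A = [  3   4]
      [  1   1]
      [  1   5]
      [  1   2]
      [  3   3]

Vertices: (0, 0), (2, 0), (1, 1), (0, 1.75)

Evaluate the objective at each vertex of the feasible region:
  z(0, 0) = 0
  z(2, 0) = 18
  z(1, 1) = 19  ←
  z(0, 1.75) = 17.5
The maximum is at x_1 = 1, x_2 = 1.

(1, 1)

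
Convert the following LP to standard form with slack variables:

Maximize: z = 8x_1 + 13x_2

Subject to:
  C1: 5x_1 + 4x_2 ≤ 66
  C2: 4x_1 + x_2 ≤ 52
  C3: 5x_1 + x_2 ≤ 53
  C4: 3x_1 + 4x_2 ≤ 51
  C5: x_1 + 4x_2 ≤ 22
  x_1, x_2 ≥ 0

max z = 8x_1 + 13x_2

s.t.
  5x_1 + 4x_2 + s1 = 66
  4x_1 + x_2 + s2 = 52
  5x_1 + x_2 + s3 = 53
  3x_1 + 4x_2 + s4 = 51
  x_1 + 4x_2 + s5 = 22
  x_1, x_2, s1, s2, s3, s4, s5 ≥ 0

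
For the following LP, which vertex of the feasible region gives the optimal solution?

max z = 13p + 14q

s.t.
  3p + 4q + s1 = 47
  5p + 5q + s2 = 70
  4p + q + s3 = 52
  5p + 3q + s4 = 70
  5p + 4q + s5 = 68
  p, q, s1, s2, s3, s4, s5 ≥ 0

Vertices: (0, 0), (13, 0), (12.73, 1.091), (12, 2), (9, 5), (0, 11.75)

Evaluate the objective at each vertex of the feasible region:
  z(0, 0) = 0
  z(13, 0) = 169
  z(12.73, 1.091) = 180.7
  z(12, 2) = 184
  z(9, 5) = 187  ←
  z(0, 11.75) = 164.5
The maximum is at p = 9, q = 5.

(9, 5)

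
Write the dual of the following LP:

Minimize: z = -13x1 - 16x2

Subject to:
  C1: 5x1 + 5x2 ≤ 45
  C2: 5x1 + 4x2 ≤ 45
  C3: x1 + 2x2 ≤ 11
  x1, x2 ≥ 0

Primal min cᵀx s.t. Ax ≤ b, x ≥ 0  →  Dual max −bᵀy s.t. Aᵀy ≥ −c, y ≥ 0.

Maximize: z = -45y1 - 45y2 - 11y3

Subject to:
  5y1 + 5y2 + y3 ≥ 13
  5y1 + 4y2 + 2y3 ≥ 16
  y1, y2, y3 ≥ 0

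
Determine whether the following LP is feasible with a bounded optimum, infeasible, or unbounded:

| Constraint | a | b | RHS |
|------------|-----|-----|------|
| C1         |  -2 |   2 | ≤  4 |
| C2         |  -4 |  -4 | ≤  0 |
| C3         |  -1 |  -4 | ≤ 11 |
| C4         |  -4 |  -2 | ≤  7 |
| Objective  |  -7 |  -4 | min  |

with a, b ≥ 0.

Unbounded (objective can decrease without bound)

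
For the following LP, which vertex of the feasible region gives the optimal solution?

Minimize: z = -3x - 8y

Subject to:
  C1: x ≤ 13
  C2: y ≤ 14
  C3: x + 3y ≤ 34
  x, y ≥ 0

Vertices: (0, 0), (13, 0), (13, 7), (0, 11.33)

Evaluate the objective at each vertex of the feasible region:
  z(0, 0) = 0
  z(13, 0) = -39
  z(13, 7) = -95  ←
  z(0, 11.33) = -90.67
The minimum is at x = 13, y = 7.

(13, 7)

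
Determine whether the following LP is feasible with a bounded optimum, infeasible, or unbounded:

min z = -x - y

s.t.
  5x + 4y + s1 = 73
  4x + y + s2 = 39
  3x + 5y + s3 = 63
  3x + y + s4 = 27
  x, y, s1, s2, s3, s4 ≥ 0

Feasible with a bounded optimal solution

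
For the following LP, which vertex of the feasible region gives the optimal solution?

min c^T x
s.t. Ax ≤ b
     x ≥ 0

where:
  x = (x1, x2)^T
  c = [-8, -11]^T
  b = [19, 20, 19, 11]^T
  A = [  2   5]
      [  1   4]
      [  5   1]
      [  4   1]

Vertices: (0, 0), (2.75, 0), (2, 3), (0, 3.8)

Evaluate the objective at each vertex of the feasible region:
  z(0, 0) = 0
  z(2.75, 0) = -22
  z(2, 3) = -49  ←
  z(0, 3.8) = -41.8
The minimum is at x1 = 2, x2 = 3.

(2, 3)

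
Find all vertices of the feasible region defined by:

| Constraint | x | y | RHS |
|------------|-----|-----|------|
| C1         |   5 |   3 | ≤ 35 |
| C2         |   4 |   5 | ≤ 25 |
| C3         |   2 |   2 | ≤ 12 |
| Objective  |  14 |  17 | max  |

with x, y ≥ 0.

(0, 0), (6, 0), (5, 1), (0, 5)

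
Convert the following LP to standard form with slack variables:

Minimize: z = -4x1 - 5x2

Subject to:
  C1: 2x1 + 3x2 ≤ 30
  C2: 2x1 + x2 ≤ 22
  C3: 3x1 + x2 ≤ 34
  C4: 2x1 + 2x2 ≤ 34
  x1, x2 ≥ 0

min z = -4x1 - 5x2

s.t.
  2x1 + 3x2 + s1 = 30
  2x1 + x2 + s2 = 22
  3x1 + x2 + s3 = 34
  2x1 + 2x2 + s4 = 34
  x1, x2, s1, s2, s3, s4 ≥ 0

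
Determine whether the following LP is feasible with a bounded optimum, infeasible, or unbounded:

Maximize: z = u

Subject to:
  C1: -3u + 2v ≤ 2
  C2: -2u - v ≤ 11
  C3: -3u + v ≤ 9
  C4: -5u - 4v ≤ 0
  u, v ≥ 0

Unbounded (objective can increase without bound)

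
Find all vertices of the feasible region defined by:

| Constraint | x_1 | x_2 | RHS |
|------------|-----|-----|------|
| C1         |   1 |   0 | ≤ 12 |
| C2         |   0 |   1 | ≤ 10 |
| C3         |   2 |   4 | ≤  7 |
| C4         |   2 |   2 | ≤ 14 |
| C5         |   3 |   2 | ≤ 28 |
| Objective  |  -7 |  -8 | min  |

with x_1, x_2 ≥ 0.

(0, 0), (3.5, 0), (0, 1.75)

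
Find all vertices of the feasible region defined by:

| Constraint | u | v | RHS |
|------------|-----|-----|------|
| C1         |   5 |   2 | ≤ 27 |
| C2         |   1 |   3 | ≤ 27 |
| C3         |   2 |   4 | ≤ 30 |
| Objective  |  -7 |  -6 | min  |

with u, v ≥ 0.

(0, 0), (5.4, 0), (3, 6), (0, 7.5)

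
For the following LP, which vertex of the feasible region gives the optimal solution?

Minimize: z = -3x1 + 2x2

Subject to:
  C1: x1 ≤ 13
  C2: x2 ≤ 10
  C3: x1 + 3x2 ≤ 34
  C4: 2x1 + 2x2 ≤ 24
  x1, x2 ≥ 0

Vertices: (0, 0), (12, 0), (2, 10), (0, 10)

Evaluate the objective at each vertex of the feasible region:
  z(0, 0) = 0
  z(12, 0) = -36  ←
  z(2, 10) = 14
  z(0, 10) = 20
The minimum is at x1 = 12, x2 = 0.

(12, 0)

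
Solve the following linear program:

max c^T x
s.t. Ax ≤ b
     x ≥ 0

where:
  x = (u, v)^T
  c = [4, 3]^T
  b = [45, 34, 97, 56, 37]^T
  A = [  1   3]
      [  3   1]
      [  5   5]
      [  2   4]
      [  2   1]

Evaluate the objective at each vertex of the feasible region:
  z(0, 0) = 0
  z(11.33, 0) = 45.33
  z(8, 10) = 62  ←
  z(0, 14) = 42
The maximum is at u = 8, v = 10.

u = 8, v = 10, z = 62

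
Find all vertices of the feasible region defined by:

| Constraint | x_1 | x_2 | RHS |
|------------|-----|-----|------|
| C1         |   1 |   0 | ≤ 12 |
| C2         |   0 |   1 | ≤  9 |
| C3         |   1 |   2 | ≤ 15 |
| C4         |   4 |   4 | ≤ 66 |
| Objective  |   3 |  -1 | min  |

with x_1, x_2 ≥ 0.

(0, 0), (12, 0), (12, 1.5), (0, 7.5)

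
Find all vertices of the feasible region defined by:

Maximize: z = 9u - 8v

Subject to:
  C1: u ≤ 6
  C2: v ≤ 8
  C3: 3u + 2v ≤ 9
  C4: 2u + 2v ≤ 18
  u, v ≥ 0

(0, 0), (3, 0), (0, 4.5)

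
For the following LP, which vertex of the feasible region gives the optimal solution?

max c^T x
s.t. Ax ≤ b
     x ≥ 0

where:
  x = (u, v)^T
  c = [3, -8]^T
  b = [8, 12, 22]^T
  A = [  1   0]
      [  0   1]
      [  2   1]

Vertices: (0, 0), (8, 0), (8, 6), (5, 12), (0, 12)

Evaluate the objective at each vertex of the feasible region:
  z(0, 0) = 0
  z(8, 0) = 24  ←
  z(8, 6) = -24
  z(5, 12) = -81
  z(0, 12) = -96
The maximum is at u = 8, v = 0.

(8, 0)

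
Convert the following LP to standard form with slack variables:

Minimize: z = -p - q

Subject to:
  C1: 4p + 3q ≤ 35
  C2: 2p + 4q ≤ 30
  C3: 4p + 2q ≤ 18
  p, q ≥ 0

min z = -p - q

s.t.
  4p + 3q + s1 = 35
  2p + 4q + s2 = 30
  4p + 2q + s3 = 18
  p, q, s1, s2, s3 ≥ 0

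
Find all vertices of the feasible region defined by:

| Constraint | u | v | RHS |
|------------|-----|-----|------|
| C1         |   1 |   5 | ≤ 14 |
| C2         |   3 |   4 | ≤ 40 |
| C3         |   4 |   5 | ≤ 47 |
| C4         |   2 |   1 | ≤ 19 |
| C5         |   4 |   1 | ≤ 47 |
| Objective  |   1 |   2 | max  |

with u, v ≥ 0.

(0, 0), (9.5, 0), (9, 1), (0, 2.8)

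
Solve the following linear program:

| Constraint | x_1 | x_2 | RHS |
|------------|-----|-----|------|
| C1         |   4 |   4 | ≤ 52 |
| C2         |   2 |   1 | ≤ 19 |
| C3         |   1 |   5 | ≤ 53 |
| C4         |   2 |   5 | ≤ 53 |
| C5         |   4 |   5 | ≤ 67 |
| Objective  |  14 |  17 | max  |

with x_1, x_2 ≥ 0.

Evaluate the objective at each vertex of the feasible region:
  z(0, 0) = 0
  z(9.5, 0) = 133
  z(6, 7) = 203
  z(4, 9) = 209  ←
  z(0, 10.6) = 180.2
The maximum is at x_1 = 4, x_2 = 9.

x_1 = 4, x_2 = 9, z = 209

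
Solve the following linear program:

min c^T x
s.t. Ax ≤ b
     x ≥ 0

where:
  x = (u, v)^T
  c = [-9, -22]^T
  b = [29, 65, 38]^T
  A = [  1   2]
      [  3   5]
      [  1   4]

Evaluate the objective at each vertex of the feasible region:
  z(0, 0) = 0
  z(21.67, 0) = -195
  z(10, 7) = -244  ←
  z(0, 9.5) = -209
The minimum is at u = 10, v = 7.

u = 10, v = 7, z = -244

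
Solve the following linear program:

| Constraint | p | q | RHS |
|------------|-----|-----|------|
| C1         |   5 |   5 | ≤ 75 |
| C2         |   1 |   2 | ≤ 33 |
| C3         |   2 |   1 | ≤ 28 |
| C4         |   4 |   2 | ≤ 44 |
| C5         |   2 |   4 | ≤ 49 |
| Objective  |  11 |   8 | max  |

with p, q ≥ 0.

Evaluate the objective at each vertex of the feasible region:
  z(0, 0) = 0
  z(11, 0) = 121
  z(7, 8) = 141  ←
  z(5.5, 9.5) = 136.5
  z(0, 12.25) = 98
The maximum is at p = 7, q = 8.

p = 7, q = 8, z = 141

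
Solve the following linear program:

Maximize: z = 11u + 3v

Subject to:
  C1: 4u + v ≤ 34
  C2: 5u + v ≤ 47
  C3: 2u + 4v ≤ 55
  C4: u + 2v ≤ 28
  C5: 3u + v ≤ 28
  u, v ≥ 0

Evaluate the objective at each vertex of the feasible region:
  z(0, 0) = 0
  z(8.5, 0) = 93.5
  z(6, 10) = 96  ←
  z(5.7, 10.9) = 95.4
  z(0, 13.75) = 41.25
The maximum is at u = 6, v = 10.

u = 6, v = 10, z = 96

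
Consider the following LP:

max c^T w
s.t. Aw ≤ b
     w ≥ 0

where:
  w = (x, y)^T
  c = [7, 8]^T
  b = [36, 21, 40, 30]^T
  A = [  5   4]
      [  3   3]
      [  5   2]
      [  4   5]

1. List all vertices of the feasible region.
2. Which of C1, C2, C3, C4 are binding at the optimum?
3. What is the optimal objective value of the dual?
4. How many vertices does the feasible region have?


1. (0, 0), (7, 0), (5, 2), (0, 6)
2. C2, C4
3. 51
4. 4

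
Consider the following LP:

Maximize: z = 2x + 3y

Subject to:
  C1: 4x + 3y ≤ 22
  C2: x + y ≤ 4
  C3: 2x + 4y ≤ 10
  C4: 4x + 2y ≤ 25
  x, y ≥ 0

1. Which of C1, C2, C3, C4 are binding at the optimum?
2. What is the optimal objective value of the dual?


1. C2, C3
2. 9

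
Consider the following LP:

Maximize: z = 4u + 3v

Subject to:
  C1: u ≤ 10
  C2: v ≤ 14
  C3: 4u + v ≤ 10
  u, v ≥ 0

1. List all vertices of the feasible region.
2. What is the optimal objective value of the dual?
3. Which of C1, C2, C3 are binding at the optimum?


1. (0, 0), (2.5, 0), (0, 10)
2. 30
3. C3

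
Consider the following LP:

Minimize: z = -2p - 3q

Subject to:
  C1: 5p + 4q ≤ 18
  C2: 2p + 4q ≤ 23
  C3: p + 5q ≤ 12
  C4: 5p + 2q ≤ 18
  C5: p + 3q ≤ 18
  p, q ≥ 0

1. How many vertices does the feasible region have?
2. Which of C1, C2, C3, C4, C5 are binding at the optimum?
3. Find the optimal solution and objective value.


1. 4
2. C1, C3
3. p = 2, q = 2, z = -10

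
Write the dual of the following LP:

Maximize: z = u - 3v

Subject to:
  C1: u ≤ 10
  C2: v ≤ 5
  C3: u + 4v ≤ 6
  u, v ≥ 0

Primal max cᵀx s.t. Ax ≤ b, x ≥ 0  →  Dual min bᵀy s.t. Aᵀy ≥ c, y ≥ 0.

Minimize: z = 10y1 + 5y2 + 6y3

Subject to:
  y1 + y3 ≥ 1
  y2 + 4y3 ≥ -3
  y1, y2, y3 ≥ 0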